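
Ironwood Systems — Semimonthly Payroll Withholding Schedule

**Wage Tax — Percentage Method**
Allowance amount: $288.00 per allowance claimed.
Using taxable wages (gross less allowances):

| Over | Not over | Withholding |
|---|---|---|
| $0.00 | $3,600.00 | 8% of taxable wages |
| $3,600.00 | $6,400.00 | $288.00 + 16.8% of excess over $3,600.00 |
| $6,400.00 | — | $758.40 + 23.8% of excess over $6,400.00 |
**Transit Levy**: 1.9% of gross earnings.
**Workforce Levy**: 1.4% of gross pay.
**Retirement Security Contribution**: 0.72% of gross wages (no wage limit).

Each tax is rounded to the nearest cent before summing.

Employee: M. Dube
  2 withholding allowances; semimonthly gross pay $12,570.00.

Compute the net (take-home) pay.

Wage Tax: taxable = $12,570.00 − 2×$288.00 = $11,994.00
  $758.40 + 23.8% × ($11,994.00 − $6,400.00) = $758.40 + 23.8% × $5,594.00 = $2,089.77
Transit Levy: 1.9% × $12,570.00 = $238.83
Workforce Levy: 1.4% × $12,570.00 = $175.98
Retirement Security Contribution: 0.72% × $12,570.00 = $90.50
Total withheld: $2,089.77 + $238.83 + $175.98 + $90.50 = $2,595.08
Net pay: $12,570.00 − $2,595.08 = $9,974.92

$9,974.92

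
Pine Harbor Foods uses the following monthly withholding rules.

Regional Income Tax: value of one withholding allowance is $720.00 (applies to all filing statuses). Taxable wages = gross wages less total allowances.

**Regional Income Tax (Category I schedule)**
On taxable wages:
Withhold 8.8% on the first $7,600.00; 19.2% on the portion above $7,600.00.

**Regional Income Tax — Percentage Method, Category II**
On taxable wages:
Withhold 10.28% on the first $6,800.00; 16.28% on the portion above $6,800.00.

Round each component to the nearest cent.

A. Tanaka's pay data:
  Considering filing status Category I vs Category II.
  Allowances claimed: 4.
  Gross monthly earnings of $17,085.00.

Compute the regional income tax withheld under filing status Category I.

$1,936.96

Regional Income Tax (Category I): taxable = $17,085.00 − 4×$720.00 = $14,205.00
  $668.80 + 19.2% × ($14,205.00 − $7,600.00) = $668.80 + 19.2% × $6,605.00 = $1,936.96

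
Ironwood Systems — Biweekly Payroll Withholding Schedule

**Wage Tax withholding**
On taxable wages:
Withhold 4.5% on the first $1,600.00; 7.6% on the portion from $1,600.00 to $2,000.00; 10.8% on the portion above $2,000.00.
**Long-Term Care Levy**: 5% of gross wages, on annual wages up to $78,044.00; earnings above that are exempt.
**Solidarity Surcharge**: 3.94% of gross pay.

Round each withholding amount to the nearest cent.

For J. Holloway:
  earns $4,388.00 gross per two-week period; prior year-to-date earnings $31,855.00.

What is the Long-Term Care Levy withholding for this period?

$219.40

Long-Term Care Levy: 5% × $4,388.00 = $219.40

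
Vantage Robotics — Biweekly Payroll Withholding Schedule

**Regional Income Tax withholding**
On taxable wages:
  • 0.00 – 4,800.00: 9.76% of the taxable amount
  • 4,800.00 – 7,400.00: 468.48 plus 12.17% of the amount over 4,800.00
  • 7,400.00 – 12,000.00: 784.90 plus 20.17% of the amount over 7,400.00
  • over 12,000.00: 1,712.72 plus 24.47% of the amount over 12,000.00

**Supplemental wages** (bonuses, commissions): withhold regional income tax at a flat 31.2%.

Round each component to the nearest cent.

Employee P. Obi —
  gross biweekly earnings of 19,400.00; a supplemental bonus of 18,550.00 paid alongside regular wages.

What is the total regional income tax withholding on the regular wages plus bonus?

9,311.10

Regional Income Tax: taxable = 19,400.00
  1,712.72 + 24.47% × (19,400.00 − 12,000.00) = 1,712.72 + 24.47% × 7,400.00 = 3,523.50
Supplemental (31.2% flat on bonus): 31.2% × 18,550.00 = 5,787.60
Total regional income tax: 3,523.50 + 5,787.60 = 9,311.10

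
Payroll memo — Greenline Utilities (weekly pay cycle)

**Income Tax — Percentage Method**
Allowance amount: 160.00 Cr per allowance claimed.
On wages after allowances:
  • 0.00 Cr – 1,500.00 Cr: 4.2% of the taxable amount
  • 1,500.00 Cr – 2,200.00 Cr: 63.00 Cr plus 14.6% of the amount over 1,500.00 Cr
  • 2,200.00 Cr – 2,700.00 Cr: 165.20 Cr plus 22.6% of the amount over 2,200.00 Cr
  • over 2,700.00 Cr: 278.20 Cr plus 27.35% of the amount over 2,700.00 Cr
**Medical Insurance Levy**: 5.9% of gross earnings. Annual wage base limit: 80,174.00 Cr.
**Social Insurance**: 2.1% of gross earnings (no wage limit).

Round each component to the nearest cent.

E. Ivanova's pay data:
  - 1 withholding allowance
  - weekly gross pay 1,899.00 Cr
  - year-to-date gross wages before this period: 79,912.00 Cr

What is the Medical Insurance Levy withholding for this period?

15.46 Cr

Medical Insurance Levy: cap 80,174.00 Cr − YTD 79,912.00 Cr = 262.00 Cr subject; 5.9% × 262.00 Cr = 15.46 Cr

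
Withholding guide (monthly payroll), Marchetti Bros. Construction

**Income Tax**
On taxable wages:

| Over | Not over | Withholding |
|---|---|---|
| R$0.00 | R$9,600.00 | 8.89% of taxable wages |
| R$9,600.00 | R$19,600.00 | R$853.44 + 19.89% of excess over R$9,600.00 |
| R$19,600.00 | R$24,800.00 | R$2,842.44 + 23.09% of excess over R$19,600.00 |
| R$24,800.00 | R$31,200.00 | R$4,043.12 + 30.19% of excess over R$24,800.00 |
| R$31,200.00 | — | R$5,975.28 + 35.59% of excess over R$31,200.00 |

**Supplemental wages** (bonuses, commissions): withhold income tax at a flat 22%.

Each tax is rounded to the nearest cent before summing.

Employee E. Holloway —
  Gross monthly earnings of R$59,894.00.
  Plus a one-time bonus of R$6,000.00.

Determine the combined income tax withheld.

Income Tax: taxable = R$59,894.00
  R$5,975.28 + 35.59% × (R$59,894.00 − R$31,200.00) = R$5,975.28 + 35.59% × R$28,694.00 = R$16,187.47
Supplemental (22% flat on bonus): 22% × R$6,000.00 = R$1,320.00
Total income tax: R$16,187.47 + R$1,320.00 = R$17,507.47

R$17,507.47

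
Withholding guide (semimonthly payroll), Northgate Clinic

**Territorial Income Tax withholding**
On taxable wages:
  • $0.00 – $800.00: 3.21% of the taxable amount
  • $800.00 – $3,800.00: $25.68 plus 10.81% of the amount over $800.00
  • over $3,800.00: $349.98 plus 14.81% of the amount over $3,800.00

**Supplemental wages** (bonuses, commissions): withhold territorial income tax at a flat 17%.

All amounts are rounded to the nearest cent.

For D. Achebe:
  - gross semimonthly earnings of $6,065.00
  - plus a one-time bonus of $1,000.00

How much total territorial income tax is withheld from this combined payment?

Territorial Income Tax: taxable = $6,065.00
  $349.98 + 14.81% × ($6,065.00 − $3,800.00) = $349.98 + 14.81% × $2,265.00 = $685.43
Supplemental (17% flat on bonus): 17% × $1,000.00 = $170.00
Total territorial income tax: $685.43 + $170.00 = $855.43

$855.43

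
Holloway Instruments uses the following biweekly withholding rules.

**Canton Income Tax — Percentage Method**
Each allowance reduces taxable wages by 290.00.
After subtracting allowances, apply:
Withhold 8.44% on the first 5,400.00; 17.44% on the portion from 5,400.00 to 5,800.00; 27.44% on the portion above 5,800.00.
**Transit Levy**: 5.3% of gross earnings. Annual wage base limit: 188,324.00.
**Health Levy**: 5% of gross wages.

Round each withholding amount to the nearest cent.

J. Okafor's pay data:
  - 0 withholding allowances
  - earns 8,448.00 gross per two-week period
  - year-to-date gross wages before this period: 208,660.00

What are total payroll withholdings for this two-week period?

1,674.53

Canton Income Tax: taxable = 8,448.00
  525.52 + 27.44% × (8,448.00 − 5,800.00) = 525.52 + 27.44% × 2,648.00 = 1,252.13
Transit Levy: YTD 208,660.00 ≥ cap 188,324.00 → 0.00
Health Levy: 5% × 8,448.00 = 422.40
Total: 1,252.13 + 0.00 + 422.40 = 1,674.53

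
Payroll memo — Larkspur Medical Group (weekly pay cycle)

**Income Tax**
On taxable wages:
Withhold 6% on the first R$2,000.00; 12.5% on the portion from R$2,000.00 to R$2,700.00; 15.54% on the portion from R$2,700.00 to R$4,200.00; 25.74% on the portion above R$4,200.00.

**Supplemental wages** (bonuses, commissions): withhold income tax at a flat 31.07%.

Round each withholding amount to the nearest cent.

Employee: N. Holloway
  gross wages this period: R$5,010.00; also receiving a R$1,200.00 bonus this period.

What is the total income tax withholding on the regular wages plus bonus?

Income Tax: taxable = R$5,010.00
  R$440.60 + 25.74% × (R$5,010.00 − R$4,200.00) = R$440.60 + 25.74% × R$810.00 = R$649.09
Supplemental (31.07% flat on bonus): 31.07% × R$1,200.00 = R$372.84
Total income tax: R$649.09 + R$372.84 = R$1,021.93

R$1,021.93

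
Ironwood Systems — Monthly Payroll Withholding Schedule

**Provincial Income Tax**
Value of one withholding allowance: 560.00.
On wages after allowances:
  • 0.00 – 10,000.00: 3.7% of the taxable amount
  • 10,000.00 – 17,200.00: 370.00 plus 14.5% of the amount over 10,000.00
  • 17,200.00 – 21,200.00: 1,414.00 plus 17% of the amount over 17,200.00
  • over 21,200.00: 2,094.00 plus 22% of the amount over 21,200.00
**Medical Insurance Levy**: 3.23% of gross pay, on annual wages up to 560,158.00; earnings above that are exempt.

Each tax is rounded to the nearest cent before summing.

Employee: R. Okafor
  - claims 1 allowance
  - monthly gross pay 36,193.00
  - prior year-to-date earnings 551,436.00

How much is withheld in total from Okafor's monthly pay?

Provincial Income Tax: taxable = 36,193.00 − 1×560.00 = 35,633.00
  2,094.00 + 22% × (35,633.00 − 21,200.00) = 2,094.00 + 22% × 14,433.00 = 5,269.26
Medical Insurance Levy: cap 560,158.00 − YTD 551,436.00 = 8,722.00 subject; 3.23% × 8,722.00 = 281.72
Total: 5,269.26 + 281.72 = 5,550.98

5,550.98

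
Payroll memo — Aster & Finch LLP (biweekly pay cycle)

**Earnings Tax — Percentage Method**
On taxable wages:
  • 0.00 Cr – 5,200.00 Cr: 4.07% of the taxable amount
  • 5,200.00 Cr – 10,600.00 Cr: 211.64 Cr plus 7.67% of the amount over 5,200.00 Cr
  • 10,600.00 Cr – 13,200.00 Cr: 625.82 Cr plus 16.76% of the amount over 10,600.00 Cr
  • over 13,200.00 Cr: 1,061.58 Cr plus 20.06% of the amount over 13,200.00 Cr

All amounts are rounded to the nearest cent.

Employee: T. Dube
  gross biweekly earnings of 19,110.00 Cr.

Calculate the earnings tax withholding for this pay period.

2,247.13 Cr

Earnings Tax: taxable = 19,110.00 Cr
  1,061.58 Cr + 20.06% × (19,110.00 Cr − 13,200.00 Cr) = 1,061.58 Cr + 20.06% × 5,910.00 Cr = 2,247.13 Cr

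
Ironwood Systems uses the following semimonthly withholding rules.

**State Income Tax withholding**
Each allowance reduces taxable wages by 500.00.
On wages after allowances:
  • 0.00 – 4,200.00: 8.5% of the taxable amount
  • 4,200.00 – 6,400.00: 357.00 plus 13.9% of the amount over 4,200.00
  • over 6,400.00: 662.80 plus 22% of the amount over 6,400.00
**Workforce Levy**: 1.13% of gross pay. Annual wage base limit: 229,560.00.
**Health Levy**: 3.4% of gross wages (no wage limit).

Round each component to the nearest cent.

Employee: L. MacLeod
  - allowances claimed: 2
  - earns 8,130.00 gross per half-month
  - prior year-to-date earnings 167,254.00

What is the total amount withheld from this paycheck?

1,191.69

State Income Tax: taxable = 8,130.00 − 2×500.00 = 7,130.00
  662.80 + 22% × (7,130.00 − 6,400.00) = 662.80 + 22% × 730.00 = 823.40
Workforce Levy: 1.13% × 8,130.00 = 91.87
Health Levy: 3.4% × 8,130.00 = 276.42
Total: 823.40 + 91.87 + 276.42 = 1,191.69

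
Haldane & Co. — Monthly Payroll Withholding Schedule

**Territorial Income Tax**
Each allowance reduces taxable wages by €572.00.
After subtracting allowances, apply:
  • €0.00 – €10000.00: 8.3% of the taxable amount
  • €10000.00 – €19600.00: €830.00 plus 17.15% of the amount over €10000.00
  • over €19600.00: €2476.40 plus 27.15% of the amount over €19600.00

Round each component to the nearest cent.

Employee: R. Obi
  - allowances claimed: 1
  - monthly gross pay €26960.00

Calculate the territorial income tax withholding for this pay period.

Territorial Income Tax: taxable = €26960.00 − 1×€572.00 = €26388.00
  €2476.40 + 27.15% × (€26388.00 − €19600.00) = €2476.40 + 27.15% × €6788.00 = €4319.34

€4319.34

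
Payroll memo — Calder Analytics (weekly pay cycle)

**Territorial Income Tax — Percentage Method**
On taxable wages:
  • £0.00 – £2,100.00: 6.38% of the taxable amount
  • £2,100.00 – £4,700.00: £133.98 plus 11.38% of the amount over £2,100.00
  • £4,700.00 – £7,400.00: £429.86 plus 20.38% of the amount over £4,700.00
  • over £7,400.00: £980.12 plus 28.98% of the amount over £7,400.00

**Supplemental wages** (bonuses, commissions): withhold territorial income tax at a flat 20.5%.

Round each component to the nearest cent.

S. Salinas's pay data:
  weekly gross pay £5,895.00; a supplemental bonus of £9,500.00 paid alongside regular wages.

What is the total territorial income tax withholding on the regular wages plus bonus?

£2,620.90

Territorial Income Tax: taxable = £5,895.00
  £429.86 + 20.38% × (£5,895.00 − £4,700.00) = £429.86 + 20.38% × £1,195.00 = £673.40
Supplemental (20.5% flat on bonus): 20.5% × £9,500.00 = £1,947.50
Total territorial income tax: £673.40 + £1,947.50 = £2,620.90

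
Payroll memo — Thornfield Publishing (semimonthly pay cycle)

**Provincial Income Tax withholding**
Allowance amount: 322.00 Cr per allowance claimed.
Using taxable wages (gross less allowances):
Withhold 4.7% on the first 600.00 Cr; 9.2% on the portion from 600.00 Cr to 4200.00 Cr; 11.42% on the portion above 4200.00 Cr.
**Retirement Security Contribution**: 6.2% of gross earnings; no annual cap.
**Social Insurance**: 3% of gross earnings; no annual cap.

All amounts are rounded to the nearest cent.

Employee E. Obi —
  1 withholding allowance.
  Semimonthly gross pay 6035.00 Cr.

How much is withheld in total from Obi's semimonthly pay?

Provincial Income Tax: taxable = 6035.00 Cr − 1×322.00 Cr = 5713.00 Cr
  359.40 Cr + 11.42% × (5713.00 Cr − 4200.00 Cr) = 359.40 Cr + 11.42% × 1513.00 Cr = 532.18 Cr
Retirement Security Contribution: 6.2% × 6035.00 Cr = 374.17 Cr
Social Insurance: 3% × 6035.00 Cr = 181.05 Cr
Total: 532.18 Cr + 374.17 Cr + 181.05 Cr = 1087.40 Cr

1087.40 Cr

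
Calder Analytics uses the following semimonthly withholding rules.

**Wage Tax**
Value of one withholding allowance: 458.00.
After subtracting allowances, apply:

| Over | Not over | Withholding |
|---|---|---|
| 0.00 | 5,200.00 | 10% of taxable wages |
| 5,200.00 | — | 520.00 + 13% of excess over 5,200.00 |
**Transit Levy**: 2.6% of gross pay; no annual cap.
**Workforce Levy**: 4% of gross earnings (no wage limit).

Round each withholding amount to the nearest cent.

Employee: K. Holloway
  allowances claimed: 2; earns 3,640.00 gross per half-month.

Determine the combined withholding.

512.64

Wage Tax: taxable = 3,640.00 − 2×458.00 = 2,724.00
  10% × 2,724.00 = 272.40
Transit Levy: 2.6% × 3,640.00 = 94.64
Workforce Levy: 4% × 3,640.00 = 145.60
Total: 272.40 + 94.64 + 145.60 = 512.64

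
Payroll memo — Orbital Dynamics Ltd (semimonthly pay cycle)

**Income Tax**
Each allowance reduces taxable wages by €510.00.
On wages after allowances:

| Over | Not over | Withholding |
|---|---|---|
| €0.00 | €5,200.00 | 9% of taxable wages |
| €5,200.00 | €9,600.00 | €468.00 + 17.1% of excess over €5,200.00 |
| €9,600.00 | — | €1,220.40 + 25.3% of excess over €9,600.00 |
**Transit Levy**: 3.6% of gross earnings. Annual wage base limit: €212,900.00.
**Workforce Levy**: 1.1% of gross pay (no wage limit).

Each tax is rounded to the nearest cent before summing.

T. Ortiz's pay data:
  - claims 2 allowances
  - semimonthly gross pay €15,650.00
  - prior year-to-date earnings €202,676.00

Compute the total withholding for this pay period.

€3,033.20

Income Tax: taxable = €15,650.00 − 2×€510.00 = €14,630.00
  €1,220.40 + 25.3% × (€14,630.00 − €9,600.00) = €1,220.40 + 25.3% × €5,030.00 = €2,492.99
Transit Levy: cap €212,900.00 − YTD €202,676.00 = €10,224.00 subject; 3.6% × €10,224.00 = €368.06
Workforce Levy: 1.1% × €15,650.00 = €172.15
Total: €2,492.99 + €368.06 + €172.15 = €3,033.20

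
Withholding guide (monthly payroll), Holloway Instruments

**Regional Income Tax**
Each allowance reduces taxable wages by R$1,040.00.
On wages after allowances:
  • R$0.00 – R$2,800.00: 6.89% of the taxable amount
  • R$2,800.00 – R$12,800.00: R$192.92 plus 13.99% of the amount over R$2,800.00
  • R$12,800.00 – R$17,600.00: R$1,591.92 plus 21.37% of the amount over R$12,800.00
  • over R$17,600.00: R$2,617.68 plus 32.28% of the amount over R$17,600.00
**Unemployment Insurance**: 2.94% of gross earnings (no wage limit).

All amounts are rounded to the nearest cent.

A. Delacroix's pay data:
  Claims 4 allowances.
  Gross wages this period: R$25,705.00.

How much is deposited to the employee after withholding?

R$21,058.14

Regional Income Tax: taxable = R$25,705.00 − 4×R$1,040.00 = R$21,545.00
  R$2,617.68 + 32.28% × (R$21,545.00 − R$17,600.00) = R$2,617.68 + 32.28% × R$3,945.00 = R$3,891.13
Unemployment Insurance: 2.94% × R$25,705.00 = R$755.73
Total withheld: R$3,891.13 + R$755.73 = R$4,646.86
Net pay: R$25,705.00 − R$4,646.86 = R$21,058.14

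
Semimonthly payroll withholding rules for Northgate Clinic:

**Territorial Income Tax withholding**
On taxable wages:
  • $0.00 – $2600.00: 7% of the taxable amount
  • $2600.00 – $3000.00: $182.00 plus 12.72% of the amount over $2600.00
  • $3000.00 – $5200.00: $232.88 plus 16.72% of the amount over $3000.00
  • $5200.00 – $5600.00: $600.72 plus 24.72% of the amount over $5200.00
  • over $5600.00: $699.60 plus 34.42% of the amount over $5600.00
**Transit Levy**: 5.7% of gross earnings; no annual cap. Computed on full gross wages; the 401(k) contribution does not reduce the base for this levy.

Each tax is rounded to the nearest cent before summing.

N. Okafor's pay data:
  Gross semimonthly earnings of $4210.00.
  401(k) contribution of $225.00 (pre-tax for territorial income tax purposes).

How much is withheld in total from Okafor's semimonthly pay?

$637.54

Territorial Income Tax: taxable = $4210.00 − $225.00 = $3985.00
  $232.88 + 16.72% × ($3985.00 − $3000.00) = $232.88 + 16.72% × $985.00 = $397.57
Transit Levy: 5.7% × $4210.00 = $239.97
Total: $397.57 + $239.97 = $637.54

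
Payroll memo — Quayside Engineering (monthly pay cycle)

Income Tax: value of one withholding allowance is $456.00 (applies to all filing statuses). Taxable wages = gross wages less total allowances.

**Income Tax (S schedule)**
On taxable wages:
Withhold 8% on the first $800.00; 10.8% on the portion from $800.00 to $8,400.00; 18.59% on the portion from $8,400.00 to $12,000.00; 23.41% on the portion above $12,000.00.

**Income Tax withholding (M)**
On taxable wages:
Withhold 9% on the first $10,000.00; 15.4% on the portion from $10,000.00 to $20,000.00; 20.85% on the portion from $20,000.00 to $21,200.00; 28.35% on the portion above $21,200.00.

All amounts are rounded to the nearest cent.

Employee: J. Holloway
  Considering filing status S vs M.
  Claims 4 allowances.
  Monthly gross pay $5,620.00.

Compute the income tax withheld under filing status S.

$387.57

Income Tax (S): taxable = $5,620.00 − 4×$456.00 = $3,796.00
  $64.00 + 10.8% × ($3,796.00 − $800.00) = $64.00 + 10.8% × $2,996.00 = $387.57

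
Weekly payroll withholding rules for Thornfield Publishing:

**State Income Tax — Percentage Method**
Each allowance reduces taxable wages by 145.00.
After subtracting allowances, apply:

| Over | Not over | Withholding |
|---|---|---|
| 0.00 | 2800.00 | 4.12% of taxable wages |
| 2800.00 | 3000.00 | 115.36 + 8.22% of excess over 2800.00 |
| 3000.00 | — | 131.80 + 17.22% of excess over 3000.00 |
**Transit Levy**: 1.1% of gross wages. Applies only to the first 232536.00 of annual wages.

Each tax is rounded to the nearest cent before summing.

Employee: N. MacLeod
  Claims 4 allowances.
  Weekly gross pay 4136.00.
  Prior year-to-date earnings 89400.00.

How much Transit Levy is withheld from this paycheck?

45.50

Transit Levy: 1.1% × 4136.00 = 45.50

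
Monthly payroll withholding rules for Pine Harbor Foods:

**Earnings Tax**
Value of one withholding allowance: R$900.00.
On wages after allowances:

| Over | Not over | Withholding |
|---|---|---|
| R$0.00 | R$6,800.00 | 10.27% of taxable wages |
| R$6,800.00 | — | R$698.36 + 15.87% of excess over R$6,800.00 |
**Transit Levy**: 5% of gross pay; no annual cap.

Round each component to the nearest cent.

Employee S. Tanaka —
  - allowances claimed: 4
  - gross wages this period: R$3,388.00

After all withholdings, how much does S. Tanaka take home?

R$3,218.60

Earnings Tax: taxable = R$3,388.00 − 4×R$900.00 = R$-212.00
  Taxable ≤ 0 → R$0.00
Transit Levy: 5% × R$3,388.00 = R$169.40
Total withheld: R$0.00 + R$169.40 = R$169.40
Net pay: R$3,388.00 − R$169.40 = R$3,218.60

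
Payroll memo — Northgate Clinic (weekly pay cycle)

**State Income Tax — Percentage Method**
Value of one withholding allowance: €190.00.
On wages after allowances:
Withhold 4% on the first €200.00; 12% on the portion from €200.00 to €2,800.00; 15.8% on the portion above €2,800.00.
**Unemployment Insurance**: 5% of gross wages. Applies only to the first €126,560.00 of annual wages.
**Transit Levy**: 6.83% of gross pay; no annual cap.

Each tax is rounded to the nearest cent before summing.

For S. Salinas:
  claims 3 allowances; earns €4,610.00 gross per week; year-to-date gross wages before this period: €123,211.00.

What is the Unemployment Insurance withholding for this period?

Unemployment Insurance: cap €126,560.00 − YTD €123,211.00 = €3,349.00 subject; 5% × €3,349.00 = €167.45

€167.45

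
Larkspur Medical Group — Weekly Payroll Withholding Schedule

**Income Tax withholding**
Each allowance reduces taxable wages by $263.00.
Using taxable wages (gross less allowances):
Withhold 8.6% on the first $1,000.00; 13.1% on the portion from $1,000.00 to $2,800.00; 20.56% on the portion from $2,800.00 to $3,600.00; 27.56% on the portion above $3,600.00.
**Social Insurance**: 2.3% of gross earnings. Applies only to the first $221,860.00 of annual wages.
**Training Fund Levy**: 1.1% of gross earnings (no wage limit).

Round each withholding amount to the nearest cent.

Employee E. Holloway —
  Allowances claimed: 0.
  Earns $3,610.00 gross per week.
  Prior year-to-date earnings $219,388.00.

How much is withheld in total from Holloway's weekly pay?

$585.61

Income Tax: taxable = $3,610.00
  $486.28 + 27.56% × ($3,610.00 − $3,600.00) = $486.28 + 27.56% × $10.00 = $489.04
Social Insurance: cap $221,860.00 − YTD $219,388.00 = $2,472.00 subject; 2.3% × $2,472.00 = $56.86
Training Fund Levy: 1.1% × $3,610.00 = $39.71
Total: $489.04 + $56.86 + $39.71 = $585.61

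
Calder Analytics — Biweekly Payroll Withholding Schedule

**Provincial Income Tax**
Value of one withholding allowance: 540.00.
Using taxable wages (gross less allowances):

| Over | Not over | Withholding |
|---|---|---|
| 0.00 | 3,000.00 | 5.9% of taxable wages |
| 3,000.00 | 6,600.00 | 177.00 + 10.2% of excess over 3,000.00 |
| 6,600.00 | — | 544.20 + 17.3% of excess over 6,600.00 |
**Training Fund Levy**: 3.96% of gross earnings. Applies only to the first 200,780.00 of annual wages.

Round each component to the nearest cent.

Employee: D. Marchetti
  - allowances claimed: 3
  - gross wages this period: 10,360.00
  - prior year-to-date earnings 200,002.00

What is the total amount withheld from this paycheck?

945.23

Provincial Income Tax: taxable = 10,360.00 − 3×540.00 = 8,740.00
  544.20 + 17.3% × (8,740.00 − 6,600.00) = 544.20 + 17.3% × 2,140.00 = 914.42
Training Fund Levy: cap 200,780.00 − YTD 200,002.00 = 778.00 subject; 3.96% × 778.00 = 30.81
Total: 914.42 + 30.81 = 945.23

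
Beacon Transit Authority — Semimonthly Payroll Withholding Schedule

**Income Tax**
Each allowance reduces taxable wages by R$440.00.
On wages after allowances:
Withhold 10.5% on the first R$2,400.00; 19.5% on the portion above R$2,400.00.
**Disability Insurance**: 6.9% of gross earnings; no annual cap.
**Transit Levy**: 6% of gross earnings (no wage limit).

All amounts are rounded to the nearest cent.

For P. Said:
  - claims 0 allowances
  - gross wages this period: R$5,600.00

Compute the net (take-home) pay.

R$4,001.60

Income Tax: taxable = R$5,600.00
  R$252.00 + 19.5% × (R$5,600.00 − R$2,400.00) = R$252.00 + 19.5% × R$3,200.00 = R$876.00
Disability Insurance: 6.9% × R$5,600.00 = R$386.40
Transit Levy: 6% × R$5,600.00 = R$336.00
Total withheld: R$876.00 + R$386.40 + R$336.00 = R$1,598.40
Net pay: R$5,600.00 − R$1,598.40 = R$4,001.60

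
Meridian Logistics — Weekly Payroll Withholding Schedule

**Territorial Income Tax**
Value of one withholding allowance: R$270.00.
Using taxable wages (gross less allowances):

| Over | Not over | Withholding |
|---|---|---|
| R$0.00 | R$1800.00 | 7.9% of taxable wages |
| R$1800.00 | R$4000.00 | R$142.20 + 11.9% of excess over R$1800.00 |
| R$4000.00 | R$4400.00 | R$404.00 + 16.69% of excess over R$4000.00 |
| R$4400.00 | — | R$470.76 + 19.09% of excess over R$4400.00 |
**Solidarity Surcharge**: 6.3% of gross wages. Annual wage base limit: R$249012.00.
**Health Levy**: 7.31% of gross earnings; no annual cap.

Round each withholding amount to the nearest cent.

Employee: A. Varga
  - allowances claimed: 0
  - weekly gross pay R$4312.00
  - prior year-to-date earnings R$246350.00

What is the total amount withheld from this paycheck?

R$938.99

Territorial Income Tax: taxable = R$4312.00
  R$404.00 + 16.69% × (R$4312.00 − R$4000.00) = R$404.00 + 16.69% × R$312.00 = R$456.07
Solidarity Surcharge: cap R$249012.00 − YTD R$246350.00 = R$2662.00 subject; 6.3% × R$2662.00 = R$167.71
Health Levy: 7.31% × R$4312.00 = R$315.21
Total: R$456.07 + R$167.71 + R$315.21 = R$938.99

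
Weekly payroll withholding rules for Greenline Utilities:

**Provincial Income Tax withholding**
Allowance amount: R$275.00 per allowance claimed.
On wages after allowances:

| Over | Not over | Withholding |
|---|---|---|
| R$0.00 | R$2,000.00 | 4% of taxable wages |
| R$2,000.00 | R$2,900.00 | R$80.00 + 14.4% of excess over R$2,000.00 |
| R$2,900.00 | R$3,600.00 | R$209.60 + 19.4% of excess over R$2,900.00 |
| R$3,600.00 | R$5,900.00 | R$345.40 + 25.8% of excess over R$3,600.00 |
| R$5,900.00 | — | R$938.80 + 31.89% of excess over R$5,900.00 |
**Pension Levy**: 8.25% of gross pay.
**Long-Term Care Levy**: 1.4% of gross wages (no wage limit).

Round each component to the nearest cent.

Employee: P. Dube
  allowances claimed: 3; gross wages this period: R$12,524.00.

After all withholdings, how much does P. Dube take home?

R$8,527.33

Provincial Income Tax: taxable = R$12,524.00 − 3×R$275.00 = R$11,699.00
  R$938.80 + 31.89% × (R$11,699.00 − R$5,900.00) = R$938.80 + 31.89% × R$5,799.00 = R$2,788.10
Pension Levy: 8.25% × R$12,524.00 = R$1,033.23
Long-Term Care Levy: 1.4% × R$12,524.00 = R$175.34
Total withheld: R$2,788.10 + R$1,033.23 + R$175.34 = R$3,996.67
Net pay: R$12,524.00 − R$3,996.67 = R$8,527.33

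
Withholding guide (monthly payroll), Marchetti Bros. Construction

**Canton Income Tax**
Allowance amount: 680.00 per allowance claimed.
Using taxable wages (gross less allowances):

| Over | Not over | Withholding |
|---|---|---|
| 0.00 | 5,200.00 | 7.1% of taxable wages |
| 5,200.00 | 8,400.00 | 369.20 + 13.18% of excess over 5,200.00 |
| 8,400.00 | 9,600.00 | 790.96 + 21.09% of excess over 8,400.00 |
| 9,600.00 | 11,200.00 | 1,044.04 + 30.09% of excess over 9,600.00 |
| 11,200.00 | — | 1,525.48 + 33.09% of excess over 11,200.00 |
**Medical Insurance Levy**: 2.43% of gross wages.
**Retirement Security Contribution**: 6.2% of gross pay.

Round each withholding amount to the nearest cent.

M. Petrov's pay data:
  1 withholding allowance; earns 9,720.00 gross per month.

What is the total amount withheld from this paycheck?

1,764.78

Canton Income Tax: taxable = 9,720.00 − 1×680.00 = 9,040.00
  790.96 + 21.09% × (9,040.00 − 8,400.00) = 790.96 + 21.09% × 640.00 = 925.94
Medical Insurance Levy: 2.43% × 9,720.00 = 236.20
Retirement Security Contribution: 6.2% × 9,720.00 = 602.64
Total: 925.94 + 236.20 + 602.64 = 1,764.78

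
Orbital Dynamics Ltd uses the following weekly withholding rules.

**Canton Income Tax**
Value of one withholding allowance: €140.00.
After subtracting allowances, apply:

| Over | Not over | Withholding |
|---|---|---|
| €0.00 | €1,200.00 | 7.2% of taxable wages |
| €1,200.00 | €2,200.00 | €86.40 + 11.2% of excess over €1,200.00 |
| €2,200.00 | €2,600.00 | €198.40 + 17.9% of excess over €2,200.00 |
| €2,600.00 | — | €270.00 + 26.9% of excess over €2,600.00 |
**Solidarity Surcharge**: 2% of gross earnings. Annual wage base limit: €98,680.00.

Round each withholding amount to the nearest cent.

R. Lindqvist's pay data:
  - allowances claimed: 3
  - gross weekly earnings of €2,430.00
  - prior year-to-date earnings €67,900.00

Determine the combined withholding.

Canton Income Tax: taxable = €2,430.00 − 3×€140.00 = €2,010.00
  €86.40 + 11.2% × (€2,010.00 − €1,200.00) = €86.40 + 11.2% × €810.00 = €177.12
Solidarity Surcharge: 2% × €2,430.00 = €48.60
Total: €177.12 + €48.60 = €225.72

€225.72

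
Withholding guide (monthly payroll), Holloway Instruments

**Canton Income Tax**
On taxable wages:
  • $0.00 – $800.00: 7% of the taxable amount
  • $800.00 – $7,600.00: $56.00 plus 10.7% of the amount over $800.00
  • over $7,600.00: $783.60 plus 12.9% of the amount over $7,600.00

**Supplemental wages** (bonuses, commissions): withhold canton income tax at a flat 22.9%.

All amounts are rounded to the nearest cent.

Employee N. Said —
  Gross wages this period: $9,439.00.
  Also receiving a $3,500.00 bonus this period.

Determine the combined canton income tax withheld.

$1,822.33

Canton Income Tax: taxable = $9,439.00
  $783.60 + 12.9% × ($9,439.00 − $7,600.00) = $783.60 + 12.9% × $1,839.00 = $1,020.83
Supplemental (22.9% flat on bonus): 22.9% × $3,500.00 = $801.50
Total canton income tax: $1,020.83 + $801.50 = $1,822.33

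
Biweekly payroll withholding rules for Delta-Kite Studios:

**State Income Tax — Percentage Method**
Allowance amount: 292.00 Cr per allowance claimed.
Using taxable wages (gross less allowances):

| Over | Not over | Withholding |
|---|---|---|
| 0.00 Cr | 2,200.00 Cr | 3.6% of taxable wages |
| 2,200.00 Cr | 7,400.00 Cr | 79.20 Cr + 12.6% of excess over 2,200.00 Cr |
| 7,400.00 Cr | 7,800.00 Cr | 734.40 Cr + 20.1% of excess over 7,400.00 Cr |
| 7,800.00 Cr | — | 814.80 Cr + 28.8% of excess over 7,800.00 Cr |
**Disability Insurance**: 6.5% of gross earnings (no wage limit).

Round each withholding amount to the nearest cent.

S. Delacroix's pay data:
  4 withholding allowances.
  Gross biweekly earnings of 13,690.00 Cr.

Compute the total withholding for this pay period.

3,064.59 Cr

State Income Tax: taxable = 13,690.00 Cr − 4×292.00 Cr = 12,522.00 Cr
  814.80 Cr + 28.8% × (12,522.00 Cr − 7,800.00 Cr) = 814.80 Cr + 28.8% × 4,722.00 Cr = 2,174.74 Cr
Disability Insurance: 6.5% × 13,690.00 Cr = 889.85 Cr
Total: 2,174.74 Cr + 889.85 Cr = 3,064.59 Cr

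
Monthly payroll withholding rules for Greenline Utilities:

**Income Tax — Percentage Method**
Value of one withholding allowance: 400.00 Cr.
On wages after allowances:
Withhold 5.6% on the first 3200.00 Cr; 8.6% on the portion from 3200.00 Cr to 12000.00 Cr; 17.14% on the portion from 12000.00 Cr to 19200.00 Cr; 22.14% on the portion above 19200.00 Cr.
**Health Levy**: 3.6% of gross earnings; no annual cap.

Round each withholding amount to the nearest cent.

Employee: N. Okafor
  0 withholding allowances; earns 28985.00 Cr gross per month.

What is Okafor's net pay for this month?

Income Tax: taxable = 28985.00 Cr
  2170.08 Cr + 22.14% × (28985.00 Cr − 19200.00 Cr) = 2170.08 Cr + 22.14% × 9785.00 Cr = 4336.48 Cr
Health Levy: 3.6% × 28985.00 Cr = 1043.46 Cr
Total withheld: 4336.48 Cr + 1043.46 Cr = 5379.94 Cr
Net pay: 28985.00 Cr − 5379.94 Cr = 23605.06 Cr

23605.06 Cr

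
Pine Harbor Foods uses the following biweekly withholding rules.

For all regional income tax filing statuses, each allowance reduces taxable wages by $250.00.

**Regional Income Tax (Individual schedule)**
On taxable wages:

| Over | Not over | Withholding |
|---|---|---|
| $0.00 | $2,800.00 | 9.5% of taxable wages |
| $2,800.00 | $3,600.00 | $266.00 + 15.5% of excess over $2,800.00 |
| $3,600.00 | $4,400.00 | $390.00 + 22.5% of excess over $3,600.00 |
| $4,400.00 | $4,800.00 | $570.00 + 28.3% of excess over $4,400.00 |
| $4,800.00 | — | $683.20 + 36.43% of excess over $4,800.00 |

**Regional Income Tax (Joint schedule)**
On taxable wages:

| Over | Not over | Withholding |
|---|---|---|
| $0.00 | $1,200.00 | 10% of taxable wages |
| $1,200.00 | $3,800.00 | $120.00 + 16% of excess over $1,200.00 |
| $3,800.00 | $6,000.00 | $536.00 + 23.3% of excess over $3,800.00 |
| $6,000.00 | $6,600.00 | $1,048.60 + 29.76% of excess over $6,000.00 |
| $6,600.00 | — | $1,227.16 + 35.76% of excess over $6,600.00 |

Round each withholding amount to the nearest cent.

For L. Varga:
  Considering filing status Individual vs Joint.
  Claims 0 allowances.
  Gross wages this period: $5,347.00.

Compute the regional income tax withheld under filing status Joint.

Regional Income Tax (Joint): taxable = $5,347.00
  $536.00 + 23.3% × ($5,347.00 − $3,800.00) = $536.00 + 23.3% × $1,547.00 = $896.45

$896.45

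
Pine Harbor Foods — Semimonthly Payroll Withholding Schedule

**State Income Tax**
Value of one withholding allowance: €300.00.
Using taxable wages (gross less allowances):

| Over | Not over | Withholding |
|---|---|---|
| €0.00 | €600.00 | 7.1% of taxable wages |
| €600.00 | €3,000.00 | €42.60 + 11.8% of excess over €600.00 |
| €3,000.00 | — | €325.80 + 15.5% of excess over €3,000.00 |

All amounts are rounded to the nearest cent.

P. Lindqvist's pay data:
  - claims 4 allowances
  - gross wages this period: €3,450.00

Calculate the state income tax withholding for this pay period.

€237.30

State Income Tax: taxable = €3,450.00 − 4×€300.00 = €2,250.00
  €42.60 + 11.8% × (€2,250.00 − €600.00) = €42.60 + 11.8% × €1,650.00 = €237.30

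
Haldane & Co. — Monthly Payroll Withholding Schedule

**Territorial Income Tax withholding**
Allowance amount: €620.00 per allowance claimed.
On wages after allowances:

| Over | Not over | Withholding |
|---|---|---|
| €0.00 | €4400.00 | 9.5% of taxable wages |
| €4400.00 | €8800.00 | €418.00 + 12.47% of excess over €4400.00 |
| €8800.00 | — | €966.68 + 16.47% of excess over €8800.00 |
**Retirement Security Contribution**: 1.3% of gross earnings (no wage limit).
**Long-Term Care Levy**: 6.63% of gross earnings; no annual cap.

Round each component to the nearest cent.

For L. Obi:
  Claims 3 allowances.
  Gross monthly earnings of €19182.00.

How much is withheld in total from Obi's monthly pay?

€3891.39

Territorial Income Tax: taxable = €19182.00 − 3×€620.00 = €17322.00
  €966.68 + 16.47% × (€17322.00 − €8800.00) = €966.68 + 16.47% × €8522.00 = €2370.25
Retirement Security Contribution: 1.3% × €19182.00 = €249.37
Long-Term Care Levy: 6.63% × €19182.00 = €1271.77
Total: €2370.25 + €249.37 + €1271.77 = €3891.39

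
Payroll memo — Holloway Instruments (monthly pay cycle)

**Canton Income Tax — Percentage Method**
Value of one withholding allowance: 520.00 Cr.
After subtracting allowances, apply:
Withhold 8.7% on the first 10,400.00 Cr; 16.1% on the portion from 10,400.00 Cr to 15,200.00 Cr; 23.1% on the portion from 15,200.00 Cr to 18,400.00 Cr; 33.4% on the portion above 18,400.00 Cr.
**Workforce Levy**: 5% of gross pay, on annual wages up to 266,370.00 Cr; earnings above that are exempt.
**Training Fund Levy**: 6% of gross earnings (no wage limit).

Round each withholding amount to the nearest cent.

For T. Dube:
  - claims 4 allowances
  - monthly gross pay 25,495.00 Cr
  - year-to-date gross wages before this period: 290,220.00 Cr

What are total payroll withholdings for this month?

5,621.51 Cr

Canton Income Tax: taxable = 25,495.00 Cr − 4×520.00 Cr = 23,415.00 Cr
  2,416.80 Cr + 33.4% × (23,415.00 Cr − 18,400.00 Cr) = 2,416.80 Cr + 33.4% × 5,015.00 Cr = 4,091.81 Cr
Workforce Levy: YTD 290,220.00 Cr ≥ cap 266,370.00 Cr → 0.00 Cr
Training Fund Levy: 6% × 25,495.00 Cr = 1,529.70 Cr
Total: 4,091.81 Cr + 0.00 Cr + 1,529.70 Cr = 5,621.51 Cr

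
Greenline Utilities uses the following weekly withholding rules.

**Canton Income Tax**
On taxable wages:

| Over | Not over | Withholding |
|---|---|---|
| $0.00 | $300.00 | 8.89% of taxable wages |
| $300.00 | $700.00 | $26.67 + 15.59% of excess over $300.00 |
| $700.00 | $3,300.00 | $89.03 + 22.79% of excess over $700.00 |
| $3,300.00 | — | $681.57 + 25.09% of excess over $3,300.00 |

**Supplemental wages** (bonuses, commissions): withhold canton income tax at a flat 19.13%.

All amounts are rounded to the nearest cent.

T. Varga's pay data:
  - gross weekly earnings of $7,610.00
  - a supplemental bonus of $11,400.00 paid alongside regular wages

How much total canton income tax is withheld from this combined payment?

$3,943.77

Canton Income Tax: taxable = $7,610.00
  $681.57 + 25.09% × ($7,610.00 − $3,300.00) = $681.57 + 25.09% × $4,310.00 = $1,762.95
Supplemental (19.13% flat on bonus): 19.13% × $11,400.00 = $2,180.82
Total canton income tax: $1,762.95 + $2,180.82 = $3,943.77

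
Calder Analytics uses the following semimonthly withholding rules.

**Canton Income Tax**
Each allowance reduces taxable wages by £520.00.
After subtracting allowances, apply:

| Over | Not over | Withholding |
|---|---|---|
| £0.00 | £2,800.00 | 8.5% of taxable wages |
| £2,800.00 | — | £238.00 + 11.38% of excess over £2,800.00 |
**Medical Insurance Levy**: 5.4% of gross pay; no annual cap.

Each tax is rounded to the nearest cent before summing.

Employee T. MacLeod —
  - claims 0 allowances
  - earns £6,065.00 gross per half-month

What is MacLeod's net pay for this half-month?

£5,127.93

Canton Income Tax: taxable = £6,065.00
  £238.00 + 11.38% × (£6,065.00 − £2,800.00) = £238.00 + 11.38% × £3,265.00 = £609.56
Medical Insurance Levy: 5.4% × £6,065.00 = £327.51
Total withheld: £609.56 + £327.51 = £937.07
Net pay: £6,065.00 − £937.07 = £5,127.93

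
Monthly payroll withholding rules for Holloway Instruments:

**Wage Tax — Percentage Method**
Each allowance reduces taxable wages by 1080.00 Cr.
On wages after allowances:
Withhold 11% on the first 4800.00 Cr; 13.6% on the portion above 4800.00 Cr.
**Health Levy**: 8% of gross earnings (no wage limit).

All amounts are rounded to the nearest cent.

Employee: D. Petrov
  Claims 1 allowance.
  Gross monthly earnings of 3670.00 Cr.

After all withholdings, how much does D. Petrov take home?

3091.50 Cr

Wage Tax: taxable = 3670.00 Cr − 1×1080.00 Cr = 2590.00 Cr
  11% × 2590.00 Cr = 284.90 Cr
Health Levy: 8% × 3670.00 Cr = 293.60 Cr
Total withheld: 284.90 Cr + 293.60 Cr = 578.50 Cr
Net pay: 3670.00 Cr − 578.50 Cr = 3091.50 Cr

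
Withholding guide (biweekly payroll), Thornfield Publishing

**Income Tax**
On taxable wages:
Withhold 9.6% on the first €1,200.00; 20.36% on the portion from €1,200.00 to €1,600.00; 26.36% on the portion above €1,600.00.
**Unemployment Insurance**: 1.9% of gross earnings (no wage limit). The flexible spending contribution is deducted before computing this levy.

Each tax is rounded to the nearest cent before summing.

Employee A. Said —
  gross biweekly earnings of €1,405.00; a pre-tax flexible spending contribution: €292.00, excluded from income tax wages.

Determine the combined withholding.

Income Tax: taxable = €1,405.00 − €292.00 = €1,113.00
  9.6% × €1,113.00 = €106.85
Unemployment Insurance: 1.9% × €1,113.00 = €21.15
Total: €106.85 + €21.15 = €128.00

€128.00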